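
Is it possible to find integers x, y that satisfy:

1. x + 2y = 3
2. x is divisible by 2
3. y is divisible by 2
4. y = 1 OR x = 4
No

A contradictory subset is {x + 2y = 3, y is divisible by 2, y = 1 OR x = 4}. No integer assignment can satisfy these jointly:

  - x + 2y = 3: is a linear equation tying the variables together
  - y is divisible by 2: restricts y to multiples of 2
  - y = 1 OR x = 4: forces a choice: either y = 1 or x = 4

Split on the disjunction (y = 1 OR x = 4):
  • If y = 1: this contradicts the divisibility constraint — 1 is not a multiple of 2.
  • If x = 4: with x = 4, writing y = 2y', every remaining term of the linear equation is divisible by 4, so the left side is ≡ 0 (mod 4); but the right side -1 ≡ 3 (mod 4). No integers can satisfy it.
Both branches are infeasible, so the system has no integer solution.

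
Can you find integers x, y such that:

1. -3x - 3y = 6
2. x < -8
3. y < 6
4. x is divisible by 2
No

A contradictory subset is {-3x - 3y = 6, x < -8, y < 6}. No integer assignment can satisfy these jointly:

  - -3x - 3y = 6: is a linear equation tying the variables together
  - x < -8: bounds one variable relative to a constant
  - y < 6: bounds one variable relative to a constant

Range argument: with x ∈ [−∞, -9], y ∈ [−∞, 5], the left side of the equation is at least 12, but the right side is 6 < 12. No integer solution exists.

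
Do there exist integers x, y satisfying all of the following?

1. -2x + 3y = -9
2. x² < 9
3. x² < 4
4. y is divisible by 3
Yes

Take x = 0, y = -3. Substituting into each constraint:
  (1) -2(0) + 3(-3) = -9 ✓
  (2) x² = (0)² = 0, and 0 < 9 ✓
  (3) x² = (0)² = 0, and 0 < 4 ✓
  (4) -3 = 3 × -1, remainder 0 ✓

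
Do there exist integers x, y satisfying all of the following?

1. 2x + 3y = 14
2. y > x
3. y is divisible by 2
Yes

Take x = 1, y = 4. Substituting into each constraint:
  (1) 2(1) + 3(4) = 14 ✓
  (2) 4 > 1 ✓
  (3) 4 = 2 × 2, remainder 0 ✓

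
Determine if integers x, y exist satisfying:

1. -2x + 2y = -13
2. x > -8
No

Even the single constraint (-2x + 2y = -13) is infeasible over the integers.

  - -2x + 2y = -13: every term on the left is divisible by 2, so the LHS ≡ 0 (mod 2), but the RHS -13 is not — no integer solution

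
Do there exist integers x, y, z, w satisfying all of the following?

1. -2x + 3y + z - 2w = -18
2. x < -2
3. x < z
Yes

Take x = -3, y = -8, z = 0, w = 0. Substituting into each constraint:
  (1) -2(-3) + 3(-8) + 0 - 2(0) = -18 ✓
  (2) -3 < -2 ✓
  (3) -3 < 0 ✓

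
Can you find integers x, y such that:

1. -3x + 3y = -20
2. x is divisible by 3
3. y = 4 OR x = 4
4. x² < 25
No

Even the single constraint (-3x + 3y = -20) is infeasible over the integers.

  - -3x + 3y = -20: every term on the left is divisible by 3, so the LHS ≡ 0 (mod 3), but the RHS -20 is not — no integer solution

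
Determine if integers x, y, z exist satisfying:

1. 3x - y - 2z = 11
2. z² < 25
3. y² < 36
Yes

Take x = 1, y = 0, z = -4. Substituting into each constraint:
  (1) 3(1) + 0 - 2(-4) = 11 ✓
  (2) z² = (-4)² = 16, and 16 < 25 ✓
  (3) y² = (0)² = 0, and 0 < 36 ✓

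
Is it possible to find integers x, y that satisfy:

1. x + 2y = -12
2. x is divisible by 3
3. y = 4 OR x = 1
No

The full constraint system is jointly infeasible over the integers. Each constraint and what it forces:

  - x + 2y = -12: is a linear equation tying the variables together
  - x is divisible by 3: restricts x to multiples of 3
  - y = 4 OR x = 1: forces a choice: either y = 4 or x = 1

Split on the disjunction (y = 4 OR x = 1):
  • If y = 4: with y = 4, writing x = 3x', every remaining term of the linear equation is divisible by 3, so the left side is ≡ 0 (mod 3); but the right side -20 ≡ 1 (mod 3). No integers can satisfy it.
  • If x = 1: this contradicts the divisibility constraint — 1 is not a multiple of 3.
Both branches are infeasible, so the system has no integer solution.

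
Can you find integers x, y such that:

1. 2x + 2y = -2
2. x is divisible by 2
Yes

Take x = 0, y = -1. Substituting into each constraint:
  (1) 2(0) + 2(-1) = -2 ✓
  (2) 0 = 2 × 0, remainder 0 ✓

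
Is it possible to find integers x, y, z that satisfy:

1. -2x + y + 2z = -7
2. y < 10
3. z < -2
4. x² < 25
Yes

Take x = 1, y = 1, z = -3. Substituting into each constraint:
  (1) -2(1) + 1 + 2(-3) = -7 ✓
  (2) 1 < 10 ✓
  (3) -3 < -2 ✓
  (4) x² = (1)² = 1, and 1 < 25 ✓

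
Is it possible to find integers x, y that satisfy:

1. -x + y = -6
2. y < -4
Yes

Take x = 0, y = -6. Substituting into each constraint:
  (1) 0 + (-6) = -6 ✓
  (2) -6 < -4 ✓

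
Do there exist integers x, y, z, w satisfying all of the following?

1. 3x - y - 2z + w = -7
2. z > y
Yes

Take x = -2, y = 0, z = 1, w = 1. Substituting into each constraint:
  (1) 3(-2) + 0 - 2(1) + 1 = -7 ✓
  (2) 1 > 0 ✓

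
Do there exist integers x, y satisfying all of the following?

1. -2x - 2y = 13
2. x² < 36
No

Even the single constraint (-2x - 2y = 13) is infeasible over the integers.

  - -2x - 2y = 13: every term on the left is divisible by 2, so the LHS ≡ 0 (mod 2), but the RHS 13 is not — no integer solution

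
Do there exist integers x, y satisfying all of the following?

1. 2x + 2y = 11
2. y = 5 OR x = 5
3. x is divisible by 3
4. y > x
No

Even the single constraint (2x + 2y = 11) is infeasible over the integers.

  - 2x + 2y = 11: every term on the left is divisible by 2, so the LHS ≡ 0 (mod 2), but the RHS 11 is not — no integer solution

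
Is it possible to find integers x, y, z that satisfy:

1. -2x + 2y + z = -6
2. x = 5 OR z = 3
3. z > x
Yes

Take x = 5, y = -1, z = 6. Substituting into each constraint:
  (1) -2(5) + 2(-1) + 6 = -6 ✓
  (2) x = 5, target 5 ✓ (first branch holds)
  (3) 6 > 5 ✓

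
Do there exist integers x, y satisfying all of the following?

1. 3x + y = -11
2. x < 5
Yes

Take x = 0, y = -11. Substituting into each constraint:
  (1) 3(0) + (-11) = -11 ✓
  (2) 0 < 5 ✓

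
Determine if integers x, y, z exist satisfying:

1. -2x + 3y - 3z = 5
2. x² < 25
Yes

Take x = 2, y = 0, z = -3. Substituting into each constraint:
  (1) -2(2) + 3(0) - 3(-3) = 5 ✓
  (2) x² = (2)² = 4, and 4 < 25 ✓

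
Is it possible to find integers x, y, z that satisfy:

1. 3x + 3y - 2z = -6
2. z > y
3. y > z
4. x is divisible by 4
No

A contradictory subset is {z > y, y > z}. No integer assignment can satisfy these jointly:

  - z > y: bounds one variable relative to another variable
  - y > z: bounds one variable relative to another variable

Direct contradiction: z > y and y > z cannot both hold.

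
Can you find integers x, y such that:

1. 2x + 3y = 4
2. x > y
Yes

Take x = 2, y = 0. Substituting into each constraint:
  (1) 2(2) + 3(0) = 4 ✓
  (2) 2 > 0 ✓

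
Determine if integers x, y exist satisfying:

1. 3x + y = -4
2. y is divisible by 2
Yes

Take x = -2, y = 2. Substituting into each constraint:
  (1) 3(-2) + 2 = -4 ✓
  (2) 2 = 2 × 1, remainder 0 ✓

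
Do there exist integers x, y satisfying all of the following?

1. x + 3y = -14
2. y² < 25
Yes

Take x = -14, y = 0. Substituting into each constraint:
  (1) (-14) + 3(0) = -14 ✓
  (2) y² = (0)² = 0, and 0 < 25 ✓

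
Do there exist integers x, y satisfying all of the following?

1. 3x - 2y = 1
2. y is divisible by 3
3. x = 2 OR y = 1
No

The full constraint system is jointly infeasible over the integers. Each constraint and what it forces:

  - 3x - 2y = 1: is a linear equation tying the variables together
  - y is divisible by 3: restricts y to multiples of 3
  - x = 2 OR y = 1: forces a choice: either x = 2 or y = 1

Modular obstruction: writing y = 3y', every remaining term of the linear equation is divisible by 3, so the left side is ≡ 0 (mod 3); but the right side 1 ≡ 1 (mod 3). No integers can satisfy it.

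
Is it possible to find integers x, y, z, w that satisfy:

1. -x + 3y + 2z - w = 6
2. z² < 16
Yes

Take x = 0, y = 2, z = 0, w = 0. Substituting into each constraint:
  (1) 0 + 3(2) + 2(0) + 0 = 6 ✓
  (2) z² = (0)² = 0, and 0 < 16 ✓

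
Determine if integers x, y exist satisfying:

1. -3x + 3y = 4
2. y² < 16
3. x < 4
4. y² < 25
No

Even the single constraint (-3x + 3y = 4) is infeasible over the integers.

  - -3x + 3y = 4: every term on the left is divisible by 3, so the LHS ≡ 0 (mod 3), but the RHS 4 is not — no integer solution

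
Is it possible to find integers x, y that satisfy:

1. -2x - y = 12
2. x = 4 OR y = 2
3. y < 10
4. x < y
Yes

Take x = -7, y = 2. Substituting into each constraint:
  (1) -2(-7) + (-2) = 12 ✓
  (2) y = 2, target 2 ✓ (second branch holds)
  (3) 2 < 10 ✓
  (4) -7 < 2 ✓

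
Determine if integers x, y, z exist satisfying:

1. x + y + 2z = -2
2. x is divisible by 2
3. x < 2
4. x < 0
Yes

Take x = -2, y = 0, z = 0. Substituting into each constraint:
  (1) (-2) + 0 + 2(0) = -2 ✓
  (2) -2 = 2 × -1, remainder 0 ✓
  (3) -2 < 2 ✓
  (4) -2 < 0 ✓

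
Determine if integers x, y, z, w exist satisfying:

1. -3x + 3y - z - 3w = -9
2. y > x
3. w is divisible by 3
Yes

Take x = -1, y = 0, z = 12, w = 0. Substituting into each constraint:
  (1) -3(-1) + 3(0) + (-12) - 3(0) = -9 ✓
  (2) 0 > -1 ✓
  (3) 0 = 3 × 0, remainder 0 ✓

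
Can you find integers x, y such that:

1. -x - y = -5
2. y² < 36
Yes

Take x = 0, y = 5. Substituting into each constraint:
  (1) 0 + (-5) = -5 ✓
  (2) y² = (5)² = 25, and 25 < 36 ✓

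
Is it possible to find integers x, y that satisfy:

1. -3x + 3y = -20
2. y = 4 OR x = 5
No

Even the single constraint (-3x + 3y = -20) is infeasible over the integers.

  - -3x + 3y = -20: every term on the left is divisible by 3, so the LHS ≡ 0 (mod 3), but the RHS -20 is not — no integer solution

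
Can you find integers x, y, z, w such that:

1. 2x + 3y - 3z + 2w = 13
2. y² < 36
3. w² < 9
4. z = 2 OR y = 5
Yes

Take x = 2, y = 5, z = 2, w = 0. Substituting into each constraint:
  (1) 2(2) + 3(5) - 3(2) + 2(0) = 13 ✓
  (2) y² = (5)² = 25, and 25 < 36 ✓
  (3) w² = (0)² = 0, and 0 < 9 ✓
  (4) z = 2, target 2 ✓ (first branch holds)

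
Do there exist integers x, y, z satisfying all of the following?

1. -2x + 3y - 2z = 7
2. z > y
Yes

Take x = -4, y = 1, z = 2. Substituting into each constraint:
  (1) -2(-4) + 3(1) - 2(2) = 7 ✓
  (2) 2 > 1 ✓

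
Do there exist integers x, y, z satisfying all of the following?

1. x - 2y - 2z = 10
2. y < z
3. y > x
Yes

Take x = -6, y = -5, z = -3. Substituting into each constraint:
  (1) (-6) - 2(-5) - 2(-3) = 10 ✓
  (2) -5 < -3 ✓
  (3) -5 > -6 ✓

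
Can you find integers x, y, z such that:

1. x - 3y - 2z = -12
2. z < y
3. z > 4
Yes

Take x = 16, y = 6, z = 5. Substituting into each constraint:
  (1) 16 - 3(6) - 2(5) = -12 ✓
  (2) 5 < 6 ✓
  (3) 5 > 4 ✓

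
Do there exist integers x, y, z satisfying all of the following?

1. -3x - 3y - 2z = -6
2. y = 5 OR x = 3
Yes

Take x = 3, y = 1, z = -3. Substituting into each constraint:
  (1) -3(3) - 3(1) - 2(-3) = -6 ✓
  (2) x = 3, target 3 ✓ (second branch holds)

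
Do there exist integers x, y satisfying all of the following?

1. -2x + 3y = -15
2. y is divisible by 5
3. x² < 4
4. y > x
No

A contradictory subset is {-2x + 3y = -15, x² < 4, y > x}. No integer assignment can satisfy these jointly:

  - -2x + 3y = -15: is a linear equation tying the variables together
  - x² < 4: restricts x to |x| ≤ 1
  - y > x: bounds one variable relative to another variable

Propagating the comparison: y > x and x ≥ -1 give y ≥ 0. Range argument: with x ∈ [-1, 1], y ∈ [0, ∞], the left side of the equation is at least -2, but the right side is -15 < -2. No integer solution exists.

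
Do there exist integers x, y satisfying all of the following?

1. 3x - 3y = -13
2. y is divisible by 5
No

Even the single constraint (3x - 3y = -13) is infeasible over the integers.

  - 3x - 3y = -13: every term on the left is divisible by 3, so the LHS ≡ 0 (mod 3), but the RHS -13 is not — no integer solution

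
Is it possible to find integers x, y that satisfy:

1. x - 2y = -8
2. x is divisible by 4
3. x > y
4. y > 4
Yes

Take x = 12, y = 10. Substituting into each constraint:
  (1) 12 - 2(10) = -8 ✓
  (2) 12 = 4 × 3, remainder 0 ✓
  (3) 12 > 10 ✓
  (4) 10 > 4 ✓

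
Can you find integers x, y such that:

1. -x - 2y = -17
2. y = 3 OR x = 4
Yes

Take x = 11, y = 3. Substituting into each constraint:
  (1) (-11) - 2(3) = -17 ✓
  (2) y = 3, target 3 ✓ (first branch holds)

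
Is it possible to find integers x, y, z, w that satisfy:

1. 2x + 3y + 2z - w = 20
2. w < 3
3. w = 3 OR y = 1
Yes

Take x = 0, y = 1, z = 0, w = -17. Substituting into each constraint:
  (1) 2(0) + 3(1) + 2(0) + 17 = 20 ✓
  (2) -17 < 3 ✓
  (3) y = 1, target 1 ✓ (second branch holds)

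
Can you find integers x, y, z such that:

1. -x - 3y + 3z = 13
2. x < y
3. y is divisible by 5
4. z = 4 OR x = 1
Yes

Take x = -1, y = 0, z = 4. Substituting into each constraint:
  (1) 1 - 3(0) + 3(4) = 13 ✓
  (2) -1 < 0 ✓
  (3) 0 = 5 × 0, remainder 0 ✓
  (4) z = 4, target 4 ✓ (first branch holds)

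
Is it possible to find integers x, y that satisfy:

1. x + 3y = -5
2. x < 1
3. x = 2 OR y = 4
Yes

Take x = -17, y = 4. Substituting into each constraint:
  (1) (-17) + 3(4) = -5 ✓
  (2) -17 < 1 ✓
  (3) y = 4, target 4 ✓ (second branch holds)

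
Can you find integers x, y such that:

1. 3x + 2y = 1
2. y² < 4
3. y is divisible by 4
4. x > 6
No

A contradictory subset is {3x + 2y = 1, y² < 4, x > 6}. No integer assignment can satisfy these jointly:

  - 3x + 2y = 1: is a linear equation tying the variables together
  - y² < 4: restricts y to |y| ≤ 1
  - x > 6: bounds one variable relative to a constant

Range argument: with x ∈ [7, ∞], y ∈ [-1, 1], the left side of the equation is at least 19, but the right side is 1 < 19. No integer solution exists.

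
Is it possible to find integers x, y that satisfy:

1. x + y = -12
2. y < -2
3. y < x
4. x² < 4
Yes

Take x = 0, y = -12. Substituting into each constraint:
  (1) 0 + (-12) = -12 ✓
  (2) -12 < -2 ✓
  (3) -12 < 0 ✓
  (4) x² = (0)² = 0, and 0 < 4 ✓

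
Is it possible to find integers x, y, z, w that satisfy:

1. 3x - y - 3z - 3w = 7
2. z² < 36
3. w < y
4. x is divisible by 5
Yes

Take x = 0, y = 2, z = -3, w = 0. Substituting into each constraint:
  (1) 3(0) + (-2) - 3(-3) - 3(0) = 7 ✓
  (2) z² = (-3)² = 9, and 9 < 36 ✓
  (3) 0 < 2 ✓
  (4) 0 = 5 × 0, remainder 0 ✓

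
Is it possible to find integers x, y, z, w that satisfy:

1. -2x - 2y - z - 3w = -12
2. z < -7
Yes

Take x = 0, y = 0, z = -9, w = 7. Substituting into each constraint:
  (1) -2(0) - 2(0) + 9 - 3(7) = -12 ✓
  (2) -9 < -7 ✓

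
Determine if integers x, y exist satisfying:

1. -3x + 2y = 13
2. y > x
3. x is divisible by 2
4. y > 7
No

A contradictory subset is {-3x + 2y = 13, x is divisible by 2}. No integer assignment can satisfy these jointly:

  - -3x + 2y = 13: is a linear equation tying the variables together
  - x is divisible by 2: restricts x to multiples of 2

Modular obstruction: writing x = 2x', every remaining term of the linear equation is divisible by 2, so the left side is ≡ 0 (mod 2); but the right side 13 ≡ 1 (mod 2). No integers can satisfy it.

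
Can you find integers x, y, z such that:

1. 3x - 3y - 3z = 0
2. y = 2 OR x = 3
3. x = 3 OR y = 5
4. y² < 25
Yes

Take x = 3, y = 3, z = 0. Substituting into each constraint:
  (1) 3(3) - 3(3) - 3(0) = 0 ✓
  (2) x = 3, target 3 ✓ (second branch holds)
  (3) x = 3, target 3 ✓ (first branch holds)
  (4) y² = (3)² = 9, and 9 < 25 ✓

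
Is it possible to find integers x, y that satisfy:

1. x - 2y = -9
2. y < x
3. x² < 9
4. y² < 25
No

A contradictory subset is {x - 2y = -9, y < x, x² < 9}. No integer assignment can satisfy these jointly:

  - x - 2y = -9: is a linear equation tying the variables together
  - y < x: bounds one variable relative to another variable
  - x² < 9: restricts x to |x| ≤ 2

Propagating the comparison: y < x and x ≤ 2 give y ≤ 1. Range argument: with x ∈ [-2, 2], y ∈ [−∞, 1], the left side of the equation is at least -4, but the right side is -9 < -4. No integer solution exists.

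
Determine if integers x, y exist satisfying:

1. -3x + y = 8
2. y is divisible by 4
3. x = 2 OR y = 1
No

The full constraint system is jointly infeasible over the integers. Each constraint and what it forces:

  - -3x + y = 8: is a linear equation tying the variables together
  - y is divisible by 4: restricts y to multiples of 4
  - x = 2 OR y = 1: forces a choice: either x = 2 or y = 1

Split on the disjunction (x = 2 OR y = 1):
  • If x = 2: with x = 2, writing y = 4y', every remaining term of the linear equation is divisible by 4, so the left side is ≡ 0 (mod 4); but the right side 14 ≡ 2 (mod 4). No integers can satisfy it.
  • If y = 1: this contradicts the divisibility constraint — 1 is not a multiple of 4.
Both branches are infeasible, so the system has no integer solution.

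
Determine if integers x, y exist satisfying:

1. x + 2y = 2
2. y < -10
Yes

Take x = 24, y = -11. Substituting into each constraint:
  (1) 24 + 2(-11) = 2 ✓
  (2) -11 < -10 ✓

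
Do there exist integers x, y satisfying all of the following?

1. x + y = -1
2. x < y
Yes

Take x = -1, y = 0. Substituting into each constraint:
  (1) (-1) + 0 = -1 ✓
  (2) -1 < 0 ✓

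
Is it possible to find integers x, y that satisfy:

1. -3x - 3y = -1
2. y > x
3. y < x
No

Even the single constraint (-3x - 3y = -1) is infeasible over the integers.

  - -3x - 3y = -1: every term on the left is divisible by 3, so the LHS ≡ 0 (mod 3), but the RHS -1 is not — no integer solution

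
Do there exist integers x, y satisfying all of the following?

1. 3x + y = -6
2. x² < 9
Yes

Take x = 0, y = -6. Substituting into each constraint:
  (1) 3(0) + (-6) = -6 ✓
  (2) x² = (0)² = 0, and 0 < 9 ✓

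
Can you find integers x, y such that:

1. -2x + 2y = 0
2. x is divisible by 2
Yes

Take x = 0, y = 0. Substituting into each constraint:
  (1) -2(0) + 2(0) = 0 ✓
  (2) 0 = 2 × 0, remainder 0 ✓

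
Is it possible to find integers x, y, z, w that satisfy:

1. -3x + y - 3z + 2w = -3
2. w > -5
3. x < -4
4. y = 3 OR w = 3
Yes

Take x = -5, y = 0, z = 8, w = 3. Substituting into each constraint:
  (1) -3(-5) + 0 - 3(8) + 2(3) = -3 ✓
  (2) 3 > -5 ✓
  (3) -5 < -4 ✓
  (4) w = 3, target 3 ✓ (second branch holds)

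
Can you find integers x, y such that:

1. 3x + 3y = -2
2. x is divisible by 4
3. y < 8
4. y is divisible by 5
No

Even the single constraint (3x + 3y = -2) is infeasible over the integers.

  - 3x + 3y = -2: every term on the left is divisible by 3, so the LHS ≡ 0 (mod 3), but the RHS -2 is not — no integer solution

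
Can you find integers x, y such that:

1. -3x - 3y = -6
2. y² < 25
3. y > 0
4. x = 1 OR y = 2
Yes

Take x = 1, y = 1. Substituting into each constraint:
  (1) -3(1) - 3(1) = -6 ✓
  (2) y² = (1)² = 1, and 1 < 25 ✓
  (3) 1 > 0 ✓
  (4) x = 1, target 1 ✓ (first branch holds)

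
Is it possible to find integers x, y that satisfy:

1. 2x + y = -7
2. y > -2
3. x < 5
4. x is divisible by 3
Yes

Take x = -3, y = -1. Substituting into each constraint:
  (1) 2(-3) + (-1) = -7 ✓
  (2) -1 > -2 ✓
  (3) -3 < 5 ✓
  (4) -3 = 3 × -1, remainder 0 ✓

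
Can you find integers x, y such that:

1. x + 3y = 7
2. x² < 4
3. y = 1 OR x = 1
Yes

Take x = 1, y = 2. Substituting into each constraint:
  (1) 1 + 3(2) = 7 ✓
  (2) x² = (1)² = 1, and 1 < 4 ✓
  (3) x = 1, target 1 ✓ (second branch holds)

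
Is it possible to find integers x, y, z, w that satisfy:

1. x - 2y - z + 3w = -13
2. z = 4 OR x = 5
Yes

Take x = 0, y = 6, z = 4, w = 1. Substituting into each constraint:
  (1) 0 - 2(6) + (-4) + 3(1) = -13 ✓
  (2) z = 4, target 4 ✓ (first branch holds)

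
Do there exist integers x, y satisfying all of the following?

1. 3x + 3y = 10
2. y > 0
No

Even the single constraint (3x + 3y = 10) is infeasible over the integers.

  - 3x + 3y = 10: every term on the left is divisible by 3, so the LHS ≡ 0 (mod 3), but the RHS 10 is not — no integer solution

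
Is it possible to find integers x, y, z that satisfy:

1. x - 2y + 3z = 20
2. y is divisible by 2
Yes

Take x = 20, y = 0, z = 0. Substituting into each constraint:
  (1) 20 - 2(0) + 3(0) = 20 ✓
  (2) 0 = 2 × 0, remainder 0 ✓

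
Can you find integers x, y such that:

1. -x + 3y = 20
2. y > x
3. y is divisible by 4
Yes

Take x = -20, y = 0. Substituting into each constraint:
  (1) 20 + 3(0) = 20 ✓
  (2) 0 > -20 ✓
  (3) 0 = 4 × 0, remainder 0 ✓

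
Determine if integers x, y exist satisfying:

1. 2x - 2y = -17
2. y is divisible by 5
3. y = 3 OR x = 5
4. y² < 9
No

Even the single constraint (2x - 2y = -17) is infeasible over the integers.

  - 2x - 2y = -17: every term on the left is divisible by 2, so the LHS ≡ 0 (mod 2), but the RHS -17 is not — no integer solution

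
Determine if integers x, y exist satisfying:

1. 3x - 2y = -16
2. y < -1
Yes

Take x = -8, y = -4. Substituting into each constraint:
  (1) 3(-8) - 2(-4) = -16 ✓
  (2) -4 < -1 ✓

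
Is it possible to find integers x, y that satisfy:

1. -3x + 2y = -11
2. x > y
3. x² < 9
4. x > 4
No

A contradictory subset is {x² < 9, x > 4}. No integer assignment can satisfy these jointly:

  - x² < 9: restricts x to |x| ≤ 2
  - x > 4: bounds one variable relative to a constant

Direct contradiction: the bounds on x require x ≥ 5 and x ≤ 2 simultaneously, which is empty.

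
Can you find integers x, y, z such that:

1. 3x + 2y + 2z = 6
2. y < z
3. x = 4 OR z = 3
Yes

Take x = 4, y = -7, z = 4. Substituting into each constraint:
  (1) 3(4) + 2(-7) + 2(4) = 6 ✓
  (2) -7 < 4 ✓
  (3) x = 4, target 4 ✓ (first branch holds)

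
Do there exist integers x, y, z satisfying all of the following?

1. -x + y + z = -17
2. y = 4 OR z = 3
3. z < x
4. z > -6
Yes

Take x = 16, y = 4, z = -5. Substituting into each constraint:
  (1) (-16) + 4 + (-5) = -17 ✓
  (2) y = 4, target 4 ✓ (first branch holds)
  (3) -5 < 16 ✓
  (4) -5 > -6 ✓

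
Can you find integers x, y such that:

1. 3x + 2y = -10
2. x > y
Yes

Take x = 0, y = -5. Substituting into each constraint:
  (1) 3(0) + 2(-5) = -10 ✓
  (2) 0 > -5 ✓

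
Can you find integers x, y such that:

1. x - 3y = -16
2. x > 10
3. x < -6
No

A contradictory subset is {x > 10, x < -6}. No integer assignment can satisfy these jointly:

  - x > 10: bounds one variable relative to a constant
  - x < -6: bounds one variable relative to a constant

Direct contradiction: the bounds on x require x ≥ 11 and x ≤ -7 simultaneously, which is empty.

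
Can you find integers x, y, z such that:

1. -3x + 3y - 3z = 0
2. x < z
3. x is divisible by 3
Yes

Take x = 0, y = 1, z = 1. Substituting into each constraint:
  (1) -3(0) + 3(1) - 3(1) = 0 ✓
  (2) 0 < 1 ✓
  (3) 0 = 3 × 0, remainder 0 ✓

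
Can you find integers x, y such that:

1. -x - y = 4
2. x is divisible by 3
Yes

Take x = 0, y = -4. Substituting into each constraint:
  (1) 0 + 4 = 4 ✓
  (2) 0 = 3 × 0, remainder 0 ✓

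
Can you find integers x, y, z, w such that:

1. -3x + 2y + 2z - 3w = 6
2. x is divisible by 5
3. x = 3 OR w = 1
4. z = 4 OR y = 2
Yes

Take x = 5, y = 2, z = 10, w = 1. Substituting into each constraint:
  (1) -3(5) + 2(2) + 2(10) - 3(1) = 6 ✓
  (2) 5 = 5 × 1, remainder 0 ✓
  (3) w = 1, target 1 ✓ (second branch holds)
  (4) y = 2, target 2 ✓ (second branch holds)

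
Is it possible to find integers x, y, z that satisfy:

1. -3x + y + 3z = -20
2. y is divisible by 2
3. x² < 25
Yes

Take x = 0, y = -2, z = -6. Substituting into each constraint:
  (1) -3(0) + (-2) + 3(-6) = -20 ✓
  (2) -2 = 2 × -1, remainder 0 ✓
  (3) x² = (0)² = 0, and 0 < 25 ✓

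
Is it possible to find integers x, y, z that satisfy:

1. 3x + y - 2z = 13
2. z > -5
Yes

Take x = 5, y = 0, z = 1. Substituting into each constraint:
  (1) 3(5) + 0 - 2(1) = 13 ✓
  (2) 1 > -5 ✓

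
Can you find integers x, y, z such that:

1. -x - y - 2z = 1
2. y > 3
Yes

Take x = -5, y = 4, z = 0. Substituting into each constraint:
  (1) 5 + (-4) - 2(0) = 1 ✓
  (2) 4 > 3 ✓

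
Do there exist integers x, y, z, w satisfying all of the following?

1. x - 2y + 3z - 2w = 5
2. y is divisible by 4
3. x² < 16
Yes

Take x = 0, y = 0, z = 3, w = 2. Substituting into each constraint:
  (1) 0 - 2(0) + 3(3) - 2(2) = 5 ✓
  (2) 0 = 4 × 0, remainder 0 ✓
  (3) x² = (0)² = 0, and 0 < 16 ✓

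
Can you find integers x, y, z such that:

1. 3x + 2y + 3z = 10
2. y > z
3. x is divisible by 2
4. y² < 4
Yes

Take x = 6, y = -1, z = -2. Substituting into each constraint:
  (1) 3(6) + 2(-1) + 3(-2) = 10 ✓
  (2) -1 > -2 ✓
  (3) 6 = 2 × 3, remainder 0 ✓
  (4) y² = (-1)² = 1, and 1 < 4 ✓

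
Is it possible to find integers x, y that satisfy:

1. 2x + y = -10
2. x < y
Yes

Take x = -4, y = -2. Substituting into each constraint:
  (1) 2(-4) + (-2) = -10 ✓
  (2) -4 < -2 ✓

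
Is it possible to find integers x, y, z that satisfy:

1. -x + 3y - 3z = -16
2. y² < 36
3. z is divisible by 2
Yes

Take x = 1, y = -5, z = 0. Substituting into each constraint:
  (1) (-1) + 3(-5) - 3(0) = -16 ✓
  (2) y² = (-5)² = 25, and 25 < 36 ✓
  (3) 0 = 2 × 0, remainder 0 ✓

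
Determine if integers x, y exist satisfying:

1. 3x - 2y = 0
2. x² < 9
Yes

Take x = 0, y = 0. Substituting into each constraint:
  (1) 3(0) - 2(0) = 0 ✓
  (2) x² = (0)² = 0, and 0 < 9 ✓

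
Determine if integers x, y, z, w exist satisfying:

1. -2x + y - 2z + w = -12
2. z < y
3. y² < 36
Yes

Take x = 7, y = 0, z = -1, w = 0. Substituting into each constraint:
  (1) -2(7) + 0 - 2(-1) + 0 = -12 ✓
  (2) -1 < 0 ✓
  (3) y² = (0)² = 0, and 0 < 36 ✓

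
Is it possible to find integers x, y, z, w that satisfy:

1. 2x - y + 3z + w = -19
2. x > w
Yes

Take x = 0, y = 0, z = -6, w = -1. Substituting into each constraint:
  (1) 2(0) + 0 + 3(-6) + (-1) = -19 ✓
  (2) 0 > -1 ✓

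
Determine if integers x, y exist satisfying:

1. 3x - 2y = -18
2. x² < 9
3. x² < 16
Yes

Take x = 0, y = 9. Substituting into each constraint:
  (1) 3(0) - 2(9) = -18 ✓
  (2) x² = (0)² = 0, and 0 < 9 ✓
  (3) x² = (0)² = 0, and 0 < 16 ✓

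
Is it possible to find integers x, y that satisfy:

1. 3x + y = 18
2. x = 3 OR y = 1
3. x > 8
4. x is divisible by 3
No

A contradictory subset is {3x + y = 18, x = 3 OR y = 1, x > 8}. No integer assignment can satisfy these jointly:

  - 3x + y = 18: is a linear equation tying the variables together
  - x = 3 OR y = 1: forces a choice: either x = 3 or y = 1
  - x > 8: bounds one variable relative to a constant

Split on the disjunction (x = 3 OR y = 1):
  • If x = 3: this contradicts the bound x ≥ 9.
  • If y = 1: with y = 1, every remaining term of the linear equation is divisible by 3, so the left side is ≡ 0 (mod 3); but the right side 17 ≡ 2 (mod 3). No integers can satisfy it.
Both branches are infeasible, so the system has no integer solution.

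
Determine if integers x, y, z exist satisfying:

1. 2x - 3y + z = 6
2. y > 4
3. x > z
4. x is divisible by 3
Yes

Take x = 9, y = 5, z = 3. Substituting into each constraint:
  (1) 2(9) - 3(5) + 3 = 6 ✓
  (2) 5 > 4 ✓
  (3) 9 > 3 ✓
  (4) 9 = 3 × 3, remainder 0 ✓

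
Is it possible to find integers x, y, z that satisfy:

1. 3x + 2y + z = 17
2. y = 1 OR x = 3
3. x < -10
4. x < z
Yes

Take x = -11, y = 1, z = 48. Substituting into each constraint:
  (1) 3(-11) + 2(1) + 48 = 17 ✓
  (2) y = 1, target 1 ✓ (first branch holds)
  (3) -11 < -10 ✓
  (4) -11 < 48 ✓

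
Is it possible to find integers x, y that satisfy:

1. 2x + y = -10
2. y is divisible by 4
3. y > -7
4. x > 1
No

A contradictory subset is {2x + y = -10, y > -7, x > 1}. No integer assignment can satisfy these jointly:

  - 2x + y = -10: is a linear equation tying the variables together
  - y > -7: bounds one variable relative to a constant
  - x > 1: bounds one variable relative to a constant

Range argument: with x ∈ [2, ∞], y ∈ [-6, ∞], the left side of the equation is at least -2, but the right side is -10 < -2. No integer solution exists.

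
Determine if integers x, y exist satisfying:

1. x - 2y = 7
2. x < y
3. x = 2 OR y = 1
No

The full constraint system is jointly infeasible over the integers. Each constraint and what it forces:

  - x - 2y = 7: is a linear equation tying the variables together
  - x < y: bounds one variable relative to another variable
  - x = 2 OR y = 1: forces a choice: either x = 2 or y = 1

Split on the disjunction (x = 2 OR y = 1):
  • If x = 2: with x = 2, every remaining term of the linear equation is divisible by 2, so the left side is ≡ 0 (mod 2); but the right side 5 ≡ 1 (mod 2). No integers can satisfy it.
  • If y = 1: the equation forces x = 9, giving (y, x) = (1, 9), which violates y > x.
Both branches are infeasible, so the system has no integer solution.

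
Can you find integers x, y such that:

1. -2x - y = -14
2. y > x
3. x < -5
Yes

Take x = -6, y = 26. Substituting into each constraint:
  (1) -2(-6) + (-26) = -14 ✓
  (2) 26 > -6 ✓
  (3) -6 < -5 ✓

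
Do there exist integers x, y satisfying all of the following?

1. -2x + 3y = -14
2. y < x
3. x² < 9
Yes

Take x = -2, y = -6. Substituting into each constraint:
  (1) -2(-2) + 3(-6) = -14 ✓
  (2) -6 < -2 ✓
  (3) x² = (-2)² = 4, and 4 < 9 ✓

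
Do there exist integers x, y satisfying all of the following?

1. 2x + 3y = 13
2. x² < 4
Yes

Take x = -1, y = 5. Substituting into each constraint:
  (1) 2(-1) + 3(5) = 13 ✓
  (2) x² = (-1)² = 1, and 1 < 4 ✓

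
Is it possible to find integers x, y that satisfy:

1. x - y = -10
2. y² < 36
Yes

Take x = -10, y = 0. Substituting into each constraint:
  (1) (-10) + 0 = -10 ✓
  (2) y² = (0)² = 0, and 0 < 36 ✓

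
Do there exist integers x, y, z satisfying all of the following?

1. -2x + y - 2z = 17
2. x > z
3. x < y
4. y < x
No

A contradictory subset is {x < y, y < x}. No integer assignment can satisfy these jointly:

  - x < y: bounds one variable relative to another variable
  - y < x: bounds one variable relative to another variable

Direct contradiction: y > x and x > y cannot both hold.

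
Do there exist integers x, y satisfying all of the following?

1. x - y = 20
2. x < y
No

The full constraint system is jointly infeasible over the integers. Each constraint and what it forces:

  - x - y = 20: is a linear equation tying the variables together
  - x < y: bounds one variable relative to another variable

From the equation, x − y = 20, i.e. y − x = -20; but y > x requires y − x ≥ 1. Contradiction.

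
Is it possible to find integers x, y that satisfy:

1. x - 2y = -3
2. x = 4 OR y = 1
Yes

Take x = -1, y = 1. Substituting into each constraint:
  (1) (-1) - 2(1) = -3 ✓
  (2) y = 1, target 1 ✓ (second branch holds)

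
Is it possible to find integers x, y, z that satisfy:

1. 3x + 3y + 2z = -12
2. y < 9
Yes

Take x = -4, y = 0, z = 0. Substituting into each constraint:
  (1) 3(-4) + 3(0) + 2(0) = -12 ✓
  (2) 0 < 9 ✓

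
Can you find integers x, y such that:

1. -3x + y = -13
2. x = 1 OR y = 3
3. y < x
Yes

Take x = 1, y = -10. Substituting into each constraint:
  (1) -3(1) + (-10) = -13 ✓
  (2) x = 1, target 1 ✓ (first branch holds)
  (3) -10 < 1 ✓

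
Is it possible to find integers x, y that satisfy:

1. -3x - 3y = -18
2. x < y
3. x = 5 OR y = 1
No

The full constraint system is jointly infeasible over the integers. Each constraint and what it forces:

  - -3x - 3y = -18: is a linear equation tying the variables together
  - x < y: bounds one variable relative to another variable
  - x = 5 OR y = 1: forces a choice: either x = 5 or y = 1

Split on the disjunction (x = 5 OR y = 1):
  • If x = 5: the equation forces y = 1, giving (x, y) = (5, 1), which violates y > x.
  • If y = 1: the equation forces x = 5, giving (y, x) = (1, 5), which violates y > x.
Both branches are infeasible, so the system has no integer solution.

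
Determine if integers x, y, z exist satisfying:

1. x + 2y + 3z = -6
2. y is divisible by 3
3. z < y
Yes

Take x = -3, y = 0, z = -1. Substituting into each constraint:
  (1) (-3) + 2(0) + 3(-1) = -6 ✓
  (2) 0 = 3 × 0, remainder 0 ✓
  (3) -1 < 0 ✓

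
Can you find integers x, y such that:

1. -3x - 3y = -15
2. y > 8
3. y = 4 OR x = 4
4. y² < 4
No

A contradictory subset is {-3x - 3y = -15, y > 8, y = 4 OR x = 4}. No integer assignment can satisfy these jointly:

  - -3x - 3y = -15: is a linear equation tying the variables together
  - y > 8: bounds one variable relative to a constant
  - y = 4 OR x = 4: forces a choice: either y = 4 or x = 4

Split on the disjunction (y = 4 OR x = 4):
  • If y = 4: this contradicts the bound y ≥ 9.
  • If x = 4: the equation forces y = 1, which contradicts the bound y ≥ 9.
Both branches are infeasible, so the system has no integer solution.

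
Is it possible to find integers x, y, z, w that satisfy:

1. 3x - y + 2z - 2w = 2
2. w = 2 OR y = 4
Yes

Take x = 0, y = 4, z = 0, w = -3. Substituting into each constraint:
  (1) 3(0) + (-4) + 2(0) - 2(-3) = 2 ✓
  (2) y = 4, target 4 ✓ (second branch holds)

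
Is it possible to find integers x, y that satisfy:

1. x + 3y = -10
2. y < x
Yes

Take x = -1, y = -3. Substituting into each constraint:
  (1) (-1) + 3(-3) = -10 ✓
  (2) -3 < -1 ✓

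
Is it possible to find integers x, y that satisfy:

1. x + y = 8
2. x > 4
Yes

Take x = 5, y = 3. Substituting into each constraint:
  (1) 5 + 3 = 8 ✓
  (2) 5 > 4 ✓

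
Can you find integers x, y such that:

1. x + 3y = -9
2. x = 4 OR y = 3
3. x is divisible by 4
No

The full constraint system is jointly infeasible over the integers. Each constraint and what it forces:

  - x + 3y = -9: is a linear equation tying the variables together
  - x = 4 OR y = 3: forces a choice: either x = 4 or y = 3
  - x is divisible by 4: restricts x to multiples of 4

Split on the disjunction (x = 4 OR y = 3):
  • If x = 4: with x = 4, every remaining term of the linear equation is divisible by 3, so the left side is ≡ 0 (mod 3); but the right side -13 ≡ 2 (mod 3). No integers can satisfy it.
  • If y = 3: with y = 3, writing x = 4x', every remaining term of the linear equation is divisible by 4, so the left side is ≡ 0 (mod 4); but the right side -18 ≡ 2 (mod 4). No integers can satisfy it.
Both branches are infeasible, so the system has no integer solution.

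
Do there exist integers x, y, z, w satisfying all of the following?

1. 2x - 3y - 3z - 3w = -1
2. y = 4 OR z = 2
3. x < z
Yes

Take x = 1, y = 0, z = 2, w = -1. Substituting into each constraint:
  (1) 2(1) - 3(0) - 3(2) - 3(-1) = -1 ✓
  (2) z = 2, target 2 ✓ (second branch holds)
  (3) 1 < 2 ✓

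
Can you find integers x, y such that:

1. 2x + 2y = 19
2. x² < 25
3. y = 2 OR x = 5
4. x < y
No

Even the single constraint (2x + 2y = 19) is infeasible over the integers.

  - 2x + 2y = 19: every term on the left is divisible by 2, so the LHS ≡ 0 (mod 2), but the RHS 19 is not — no integer solution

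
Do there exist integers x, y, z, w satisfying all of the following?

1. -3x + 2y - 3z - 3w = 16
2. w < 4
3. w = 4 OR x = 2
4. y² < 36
Yes

Take x = 2, y = 2, z = -6, w = 0. Substituting into each constraint:
  (1) -3(2) + 2(2) - 3(-6) - 3(0) = 16 ✓
  (2) 0 < 4 ✓
  (3) x = 2, target 2 ✓ (second branch holds)
  (4) y² = (2)² = 4, and 4 < 36 ✓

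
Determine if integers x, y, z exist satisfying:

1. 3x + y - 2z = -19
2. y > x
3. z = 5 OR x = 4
Yes

Take x = 4, y = 5, z = 18. Substituting into each constraint:
  (1) 3(4) + 5 - 2(18) = -19 ✓
  (2) 5 > 4 ✓
  (3) x = 4, target 4 ✓ (second branch holds)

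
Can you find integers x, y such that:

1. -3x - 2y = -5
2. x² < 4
Yes

Take x = 1, y = 1. Substituting into each constraint:
  (1) -3(1) - 2(1) = -5 ✓
  (2) x² = (1)² = 1, and 1 < 4 ✓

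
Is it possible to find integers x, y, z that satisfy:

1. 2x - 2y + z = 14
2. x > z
Yes

Take x = 1, y = -6, z = 0. Substituting into each constraint:
  (1) 2(1) - 2(-6) + 0 = 14 ✓
  (2) 1 > 0 ✓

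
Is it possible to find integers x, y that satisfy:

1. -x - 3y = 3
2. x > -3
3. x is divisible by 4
Yes

Take x = 0, y = -1. Substituting into each constraint:
  (1) 0 - 3(-1) = 3 ✓
  (2) 0 > -3 ✓
  (3) 0 = 4 × 0, remainder 0 ✓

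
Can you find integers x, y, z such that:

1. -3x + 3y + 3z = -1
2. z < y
No

Even the single constraint (-3x + 3y + 3z = -1) is infeasible over the integers.

  - -3x + 3y + 3z = -1: every term on the left is divisible by 3, so the LHS ≡ 0 (mod 3), but the RHS -1 is not — no integer solution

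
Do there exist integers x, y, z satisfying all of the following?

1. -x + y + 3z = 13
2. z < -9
Yes

Take x = 0, y = 43, z = -10. Substituting into each constraint:
  (1) 0 + 43 + 3(-10) = 13 ✓
  (2) -10 < -9 ✓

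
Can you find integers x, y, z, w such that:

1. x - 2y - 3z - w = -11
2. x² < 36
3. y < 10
Yes

Take x = 0, y = 0, z = 0, w = 11. Substituting into each constraint:
  (1) 0 - 2(0) - 3(0) + (-11) = -11 ✓
  (2) x² = (0)² = 0, and 0 < 36 ✓
  (3) 0 < 10 ✓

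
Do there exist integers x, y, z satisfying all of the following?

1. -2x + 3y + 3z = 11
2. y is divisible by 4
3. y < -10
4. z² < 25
Yes

Take x = -22, y = -12, z = 1. Substituting into each constraint:
  (1) -2(-22) + 3(-12) + 3(1) = 11 ✓
  (2) -12 = 4 × -3, remainder 0 ✓
  (3) -12 < -10 ✓
  (4) z² = (1)² = 1, and 1 < 25 ✓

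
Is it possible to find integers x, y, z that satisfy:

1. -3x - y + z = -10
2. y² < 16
Yes

Take x = 4, y = 0, z = 2. Substituting into each constraint:
  (1) -3(4) + 0 + 2 = -10 ✓
  (2) y² = (0)² = 0, and 0 < 16 ✓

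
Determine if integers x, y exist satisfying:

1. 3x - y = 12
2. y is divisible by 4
Yes

Take x = 4, y = 0. Substituting into each constraint:
  (1) 3(4) + 0 = 12 ✓
  (2) 0 = 4 × 0, remainder 0 ✓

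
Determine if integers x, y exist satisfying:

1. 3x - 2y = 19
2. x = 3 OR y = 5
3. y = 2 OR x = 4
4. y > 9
No

A contradictory subset is {3x - 2y = 19, x = 3 OR y = 5, y > 9}. No integer assignment can satisfy these jointly:

  - 3x - 2y = 19: is a linear equation tying the variables together
  - x = 3 OR y = 5: forces a choice: either x = 3 or y = 5
  - y > 9: bounds one variable relative to a constant

Split on the disjunction (x = 3 OR y = 5):
  • If x = 3: the equation forces y = -5, which contradicts the bound y ≥ 10.
  • If y = 5: this contradicts the bound y ≥ 10.
Both branches are infeasible, so the system has no integer solution.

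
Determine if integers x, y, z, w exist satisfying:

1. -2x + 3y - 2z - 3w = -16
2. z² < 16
Yes

Take x = 8, y = 0, z = 0, w = 0. Substituting into each constraint:
  (1) -2(8) + 3(0) - 2(0) - 3(0) = -16 ✓
  (2) z² = (0)² = 0, and 0 < 16 ✓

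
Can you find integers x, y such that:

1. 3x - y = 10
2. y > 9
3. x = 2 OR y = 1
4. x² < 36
No

A contradictory subset is {3x - y = 10, y > 9, x = 2 OR y = 1}. No integer assignment can satisfy these jointly:

  - 3x - y = 10: is a linear equation tying the variables together
  - y > 9: bounds one variable relative to a constant
  - x = 2 OR y = 1: forces a choice: either x = 2 or y = 1

Split on the disjunction (x = 2 OR y = 1):
  • If x = 2: the equation forces y = -4, which contradicts the bound y ≥ 10.
  • If y = 1: this contradicts the bound y ≥ 10.
Both branches are infeasible, so the system has no integer solution.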